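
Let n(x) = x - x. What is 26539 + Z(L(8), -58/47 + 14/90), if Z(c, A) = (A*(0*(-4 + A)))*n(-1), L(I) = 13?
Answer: 26539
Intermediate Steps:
n(x) = 0
Z(c, A) = 0 (Z(c, A) = (A*(0*(-4 + A)))*0 = (A*0)*0 = 0*0 = 0)
26539 + Z(L(8), -58/47 + 14/90) = 26539 + 0 = 26539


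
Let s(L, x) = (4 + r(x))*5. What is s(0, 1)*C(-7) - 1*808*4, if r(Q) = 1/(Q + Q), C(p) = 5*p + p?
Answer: -4177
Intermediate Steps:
C(p) = 6*p
r(Q) = 1/(2*Q)
s(L, x) = 20 + 5/(2*x) (s(L, x) = (4 + 1/(2*x))*5 = 20 + 5/(2*x))
s(0, 1)*C(-7) - 1*808*4 = (20 + (5/2)/1)*(6*(-7)) - 1*808*4 = (20 + (5/2)*1)*(-42) - 808*4 = (20 + 5/2)*(-42) - 3232 = (45/2)*(-42) - 3232 = -945 - 3232 = -4177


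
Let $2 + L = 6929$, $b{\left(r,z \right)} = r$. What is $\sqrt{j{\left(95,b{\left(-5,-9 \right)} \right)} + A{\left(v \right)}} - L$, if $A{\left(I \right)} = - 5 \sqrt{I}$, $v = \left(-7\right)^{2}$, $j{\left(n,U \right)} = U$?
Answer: $-6927 + 2 i \sqrt{10} \approx -6927.0 + 6.3246 i$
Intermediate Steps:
$v = 49$
$L = 6927$ ($L = -2 + 6929 = 6927$)
$\sqrt{j{\left(95,b{\left(-5,-9 \right)} \right)} + A{\left(v \right)}} - L = \sqrt{-5 - 5 \sqrt{49}} - 6927 = \sqrt{-5 - 35} - 6927 = \sqrt{-40} - 6927 = 2 i \sqrt{10} - 6927 = -6927 + 2 i \sqrt{10}$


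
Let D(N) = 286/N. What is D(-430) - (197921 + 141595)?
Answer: -72996083/215 ≈ -3.3952e+5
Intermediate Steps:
D(-430) - (197921 + 141595) = 286/(-430) - (197921 + 141595) = 286*(-1/430) - 1*339516 = -143/215 - 339516 = -72996083/215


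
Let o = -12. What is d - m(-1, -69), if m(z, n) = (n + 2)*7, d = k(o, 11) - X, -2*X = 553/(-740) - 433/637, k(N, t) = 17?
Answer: 457508679/942760 ≈ 485.29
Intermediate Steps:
X = 672681/942760 (X = -(553/(-740) - 433/637)/2 = -(553*(-1/740) - 433*1/637)/2 = -(-553/740 - 433/637)/2 = -½*(-672681/471380) = 672681/942760 ≈ 0.71352)
d = 15354239/942760 (d = 17 - 1*672681/942760 = 17 - 672681/942760 = 15354239/942760 ≈ 16.286)
m(z, n) = 14 + 7*n (m(z, n) = (2 + n)*7 = 14 + 7*n)
d - m(-1, -69) = 15354239/942760 - (14 + 7*(-69)) = 15354239/942760 - (14 - 483) = 15354239/942760 - 1*(-469) = 15354239/942760 + 469 = 457508679/942760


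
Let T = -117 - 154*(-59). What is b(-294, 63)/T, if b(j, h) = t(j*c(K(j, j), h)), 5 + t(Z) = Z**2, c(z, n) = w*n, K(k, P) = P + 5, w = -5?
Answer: 8576612095/8969 ≈ 9.5625e+5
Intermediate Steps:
K(k, P) = 5 + P
c(z, n) = -5*n
t(Z) = -5 + Z**2
b(j, h) = -5 + 25*h**2*j**2 (b(j, h) = -5 + (j*(-5*h))**2 = -5 + (-5*h*j)**2 = -5 + 25*h**2*j**2)
T = 8969 (T = -117 + 9086 = 8969)
b(-294, 63)/T = (-5 + 25*63**2*(-294)**2)/8969 = (-5 + 25*3969*86436)*(1/8969) = (-5 + 8576612100)*(1/8969) = 8576612095*(1/8969) = 8576612095/8969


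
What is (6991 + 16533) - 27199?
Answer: -3675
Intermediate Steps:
(6991 + 16533) - 27199 = 23524 - 27199 = -3675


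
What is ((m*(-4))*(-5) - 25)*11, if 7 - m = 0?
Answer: 1265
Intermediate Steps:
m = 7 (m = 7 - 1*0 = 7 + 0 = 7)
((m*(-4))*(-5) - 25)*11 = ((7*(-4))*(-5) - 25)*11 = (-28*(-5) - 25)*11 = (140 - 25)*11 = 115*11 = 1265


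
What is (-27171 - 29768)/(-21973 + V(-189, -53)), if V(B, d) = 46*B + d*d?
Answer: 56939/27858 ≈ 2.0439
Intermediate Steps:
V(B, d) = d² + 46*B (V(B, d) = 46*B + d² = d² + 46*B)
(-27171 - 29768)/(-21973 + V(-189, -53)) = (-27171 - 29768)/(-21973 + ((-53)² + 46*(-189))) = -56939/(-21973 + (2809 - 8694)) = -56939/(-21973 - 5885) = -56939/(-27858) = -56939*(-1/27858) = 56939/27858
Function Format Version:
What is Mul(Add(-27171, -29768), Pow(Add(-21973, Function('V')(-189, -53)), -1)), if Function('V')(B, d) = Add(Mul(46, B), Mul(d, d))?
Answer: Rational(56939, 27858) ≈ 2.0439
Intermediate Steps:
Function('V')(B, d) = Add(Pow(d, 2), Mul(46, B)) (Function('V')(B, d) = Add(Mul(46, B), Pow(d, 2)) = Add(Pow(d, 2), Mul(46, B)))
Mul(Add(-27171, -29768), Pow(Add(-21973, Function('V')(-189, -53)), -1)) = Mul(Add(-27171, -29768), Pow(Add(-21973, Add(Pow(-53, 2), Mul(46, -189))), -1)) = Mul(-56939, Pow(Add(-21973, Add(2809, -8694)), -1)) = Mul(-56939, Pow(Add(-21973, -5885), -1)) = Mul(-56939, Pow(-27858, -1)) = Mul(-56939, Rational(-1, 27858)) = Rational(56939, 27858)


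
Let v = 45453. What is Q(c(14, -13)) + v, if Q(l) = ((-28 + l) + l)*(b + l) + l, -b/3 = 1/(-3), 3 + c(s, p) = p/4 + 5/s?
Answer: 17891575/392 ≈ 45642.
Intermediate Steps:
c(s, p) = -3 + 5/s + p/4 (c(s, p) = -3 + (p/4 + 5/s) = -3 + (5/s + p/4) = -3 + 5/s + p/4)
b = 1 (b = -3/(-3) = -3*(-⅓) = 1)
Q(l) = l + (1 + l)*(-28 + 2*l) (Q(l) = ((-28 + l) + l)*(1 + l) + l = (-28 + 2*l)*(1 + l) + l = (1 + l)*(-28 + 2*l) + l = l + (1 + l)*(-28 + 2*l))
Q(c(14, -13)) + v = (-28 - 25*(-3 + 5/14 + (¼)*(-13)) + 2*(-3 + 5/14 + (¼)*(-13))²) + 45453 = (-28 - 25*(-3 + 5*(1/14) - 13/4) + 2*(-3 + 5*(1/14) - 13/4)²) + 45453 = (-28 - 25*(-3 + 5/14 - 13/4) + 2*(-3 + 5/14 - 13/4)²) + 45453 = (-28 - 25*(-165/28) + 2*(-165/28)²) + 45453 = (-28 + 4125/28 + 2*(27225/784)) + 45453 = (-28 + 4125/28 + 27225/392) + 45453 = 73999/392 + 45453 = 17891575/392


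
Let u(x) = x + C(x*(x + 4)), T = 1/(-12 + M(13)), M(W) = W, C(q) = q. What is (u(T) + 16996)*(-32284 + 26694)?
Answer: -95041180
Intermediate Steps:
T = 1 (T = 1/(-12 + 13) = 1/1 = 1)
u(x) = x + x*(4 + x) (u(x) = x + x*(x + 4) = x + x*(4 + x))
(u(T) + 16996)*(-32284 + 26694) = (1*(5 + 1) + 16996)*(-32284 + 26694) = (1*6 + 16996)*(-5590) = (6 + 16996)*(-5590) = 17002*(-5590) = -95041180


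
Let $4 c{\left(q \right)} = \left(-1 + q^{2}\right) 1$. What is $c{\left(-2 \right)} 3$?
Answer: $\frac{9}{4} \approx 2.25$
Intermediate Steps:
$c{\left(q \right)} = - \frac{1}{4} + \frac{q^{2}}{4}$ ($c{\left(q \right)} = \frac{\left(-1 + q^{2}\right) 1}{4} = \frac{-1 + q^{2}}{4} = - \frac{1}{4} + \frac{q^{2}}{4}$)
$c{\left(-2 \right)} 3 = \left(- \frac{1}{4} + \frac{\left(-2\right)^{2}}{4}\right) 3 = \left(- \frac{1}{4} + \frac{1}{4} \cdot 4\right) 3 = \left(- \frac{1}{4} + 1\right) 3 = \frac{3}{4} \cdot 3 = \frac{9}{4}$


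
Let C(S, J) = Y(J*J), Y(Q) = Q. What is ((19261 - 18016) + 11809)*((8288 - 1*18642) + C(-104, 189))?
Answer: 331140818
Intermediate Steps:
C(S, J) = J**2 (C(S, J) = J*J = J**2)
((19261 - 18016) + 11809)*((8288 - 1*18642) + C(-104, 189)) = ((19261 - 18016) + 11809)*((8288 - 1*18642) + 189**2) = (1245 + 11809)*((8288 - 18642) + 35721) = 13054*(-10354 + 35721) = 13054*25367 = 331140818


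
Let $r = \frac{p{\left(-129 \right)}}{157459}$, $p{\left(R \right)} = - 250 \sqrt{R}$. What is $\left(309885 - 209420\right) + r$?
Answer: $100465 - \frac{250 i \sqrt{129}}{157459} \approx 1.0047 \cdot 10^{5} - 0.018033 i$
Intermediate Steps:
$r = - \frac{250 i \sqrt{129}}{157459}$ ($r = \frac{\left(-250\right) \sqrt{-129}}{157459} = - 250 i \sqrt{129} \cdot \frac{1}{157459} = - \frac{250 i \sqrt{129}}{157459} \approx - 0.018033 i$)
$\left(309885 - 209420\right) + r = \left(309885 - 209420\right) - \frac{250 i \sqrt{129}}{157459} = 100465 - \frac{250 i \sqrt{129}}{157459}$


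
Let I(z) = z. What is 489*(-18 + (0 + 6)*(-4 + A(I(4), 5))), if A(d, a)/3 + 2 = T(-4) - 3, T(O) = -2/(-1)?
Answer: -46944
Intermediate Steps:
T(O) = 2 (T(O) = -2*(-1) = 2)
A(d, a) = -9 (A(d, a) = -6 + 3*(2 - 3) = -6 + 3*(-1) = -6 - 3 = -9)
489*(-18 + (0 + 6)*(-4 + A(I(4), 5))) = 489*(-18 + (0 + 6)*(-4 - 9)) = 489*(-18 + 6*(-13)) = 489*(-18 - 78) = 489*(-96) = -46944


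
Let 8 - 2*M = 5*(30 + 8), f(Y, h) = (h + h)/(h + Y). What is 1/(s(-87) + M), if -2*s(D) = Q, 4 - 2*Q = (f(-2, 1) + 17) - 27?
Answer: -1/95 ≈ -0.010526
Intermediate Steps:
f(Y, h) = 2*h/(Y + h) (f(Y, h) = (2*h)/(Y + h) = 2*h/(Y + h))
M = -91 (M = 4 - 5*(30 + 8)/2 = 4 - 5*38/2 = 4 - 1/2*190 = 4 - 95 = -91)
Q = 8 (Q = 2 - ((2*1/(-2 + 1) + 17) - 27)/2 = 2 - ((2*1/(-1) + 17) - 27)/2 = 2 - ((2*1*(-1) + 17) - 27)/2 = 2 - ((-2 + 17) - 27)/2 = 2 - (15 - 27)/2 = 2 - 1/2*(-12) = 2 + 6 = 8)
s(D) = -4 (s(D) = -1/2*8 = -4)
1/(s(-87) + M) = 1/(-4 - 91) = 1/(-95) = -1/95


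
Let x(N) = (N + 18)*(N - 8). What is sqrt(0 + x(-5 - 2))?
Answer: I*sqrt(165) ≈ 12.845*I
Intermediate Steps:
x(N) = (-8 + N)*(18 + N) (x(N) = (18 + N)*(-8 + N) = (-8 + N)*(18 + N))
sqrt(0 + x(-5 - 2)) = sqrt(0 + (-144 + (-5 - 2)**2 + 10*(-5 - 2))) = sqrt(0 + (-144 + (-7)**2 + 10*(-7))) = sqrt(0 + (-144 + 49 - 70)) = sqrt(0 - 165) = sqrt(-165) = I*sqrt(165)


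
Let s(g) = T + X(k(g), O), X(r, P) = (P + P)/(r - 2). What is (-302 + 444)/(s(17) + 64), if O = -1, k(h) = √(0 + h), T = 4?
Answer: 31240/14891 + 71*√17/14891 ≈ 2.1176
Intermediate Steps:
k(h) = √h
X(r, P) = 2*P/(-2 + r) (X(r, P) = (2*P)/(-2 + r) = 2*P/(-2 + r))
s(g) = 4 - 2/(-2 + √g) (s(g) = 4 + 2*(-1)/(-2 + √g) = 4 - 2/(-2 + √g))
(-302 + 444)/(s(17) + 64) = (-302 + 444)/(2*(-5 + 2*√17)/(-2 + √17) + 64) = 142/(64 + 2*(-5 + 2*√17)/(-2 + √17))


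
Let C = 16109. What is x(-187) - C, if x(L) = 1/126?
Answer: -2029733/126 ≈ -16109.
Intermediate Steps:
x(L) = 1/126
x(-187) - C = 1/126 - 1*16109 = 1/126 - 16109 = -2029733/126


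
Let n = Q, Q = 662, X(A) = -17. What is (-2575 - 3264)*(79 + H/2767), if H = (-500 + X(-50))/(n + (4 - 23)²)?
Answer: -118701626578/257331 ≈ -4.6128e+5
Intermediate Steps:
n = 662
H = -47/93 (H = (-500 - 17)/(662 + (4 - 23)²) = -517/(662 + (-19)²) = -517/(662 + 361) = -517/1023 = -517*1/1023 = -47/93 ≈ -0.50538)
(-2575 - 3264)*(79 + H/2767) = (-2575 - 3264)*(79 - 47/93/2767) = -5839*(79 - 47/93*1/2767) = -5839*(79 - 47/257331) = -5839*20329102/257331 = -118701626578/257331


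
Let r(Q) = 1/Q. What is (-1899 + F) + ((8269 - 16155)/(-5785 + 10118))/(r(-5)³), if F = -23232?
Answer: -107906873/4333 ≈ -24904.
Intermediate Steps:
(-1899 + F) + ((8269 - 16155)/(-5785 + 10118))/(r(-5)³) = (-1899 - 23232) + ((8269 - 16155)/(-5785 + 10118))/((1/(-5))³) = -25131 + (-7886/4333)/((-⅕)³) = -25131 + (-7886*1/4333)/(-1/125) = -25131 - 7886/4333*(-125) = -25131 + 985750/4333 = -107906873/4333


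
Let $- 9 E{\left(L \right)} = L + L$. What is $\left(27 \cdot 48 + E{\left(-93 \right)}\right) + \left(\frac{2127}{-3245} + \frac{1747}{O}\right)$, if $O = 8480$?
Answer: $\frac{21731483233}{16510560} \approx 1316.2$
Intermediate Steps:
$E{\left(L \right)} = - \frac{2 L}{9}$ ($E{\left(L \right)} = - \frac{L + L}{9} = - \frac{2 L}{9}$)
$\left(27 \cdot 48 + E{\left(-93 \right)}\right) + \left(\frac{2127}{-3245} + \frac{1747}{O}\right) = \left(27 \cdot 48 - - \frac{62}{3}\right) + \left(\frac{2127}{-3245} + \frac{1747}{8480}\right) = \left(1296 + \frac{62}{3}\right) + \left(2127 \left(- \frac{1}{3245}\right) + 1747 \cdot \frac{1}{8480}\right) = \frac{3950}{3} + \left(- \frac{2127}{3245} + \frac{1747}{8480}\right) = \frac{3950}{3} - \frac{2473589}{5503520} = \frac{21731483233}{16510560}$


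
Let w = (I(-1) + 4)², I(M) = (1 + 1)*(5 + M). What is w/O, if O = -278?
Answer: -72/139 ≈ -0.51799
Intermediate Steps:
I(M) = 10 + 2*M (I(M) = 2*(5 + M) = 10 + 2*M)
w = 144 (w = ((10 + 2*(-1)) + 4)² = ((10 - 2) + 4)² = (8 + 4)² = 12² = 144)
w/O = 144/(-278) = 144*(-1/278) = -72/139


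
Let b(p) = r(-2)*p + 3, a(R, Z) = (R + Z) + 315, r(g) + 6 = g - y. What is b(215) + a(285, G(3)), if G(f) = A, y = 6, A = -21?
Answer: -2428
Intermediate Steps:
G(f) = -21
r(g) = -12 + g (r(g) = -6 + (g - 1*6) = -6 + (g - 6) = -6 + (-6 + g) = -12 + g)
a(R, Z) = 315 + R + Z
b(p) = 3 - 14*p (b(p) = (-12 - 2)*p + 3 = -14*p + 3 = 3 - 14*p)
b(215) + a(285, G(3)) = (3 - 14*215) + (315 + 285 - 21) = (3 - 3010) + 579 = -3007 + 579 = -2428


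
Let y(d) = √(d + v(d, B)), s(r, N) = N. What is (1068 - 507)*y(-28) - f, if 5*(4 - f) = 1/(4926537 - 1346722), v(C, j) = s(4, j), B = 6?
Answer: -71596299/17899075 + 561*I*√22 ≈ -4.0 + 2631.3*I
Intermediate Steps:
v(C, j) = j
f = 71596299/17899075 (f = 4 - 1/(5*(4926537 - 1346722)) = 4 - ⅕/3579815 = 4 - ⅕*1/3579815 = 4 - 1/17899075 = 71596299/17899075 ≈ 4.0000)
y(d) = √(6 + d) (y(d) = √(d + 6) = √(6 + d))
(1068 - 507)*y(-28) - f = (1068 - 507)*√(6 - 28) - 1*71596299/17899075 = 561*√(-22) - 71596299/17899075 = 561*(I*√22) - 71596299/17899075 = 561*I*√22 - 71596299/17899075 = -71596299/17899075 + 561*I*√22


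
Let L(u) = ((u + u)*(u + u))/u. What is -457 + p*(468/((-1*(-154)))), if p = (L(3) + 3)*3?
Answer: -24659/77 ≈ -320.25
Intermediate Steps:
L(u) = 4*u (L(u) = ((2*u)*(2*u))/u = (4*u²)/u = 4*u)
p = 45 (p = (4*3 + 3)*3 = (12 + 3)*3 = 15*3 = 45)
-457 + p*(468/((-1*(-154)))) = -457 + 45*(468/((-1*(-154)))) = -457 + 45*(468/154) = -457 + 45*(468*(1/154)) = -457 + 45*(234/77) = -457 + 10530/77 = -24659/77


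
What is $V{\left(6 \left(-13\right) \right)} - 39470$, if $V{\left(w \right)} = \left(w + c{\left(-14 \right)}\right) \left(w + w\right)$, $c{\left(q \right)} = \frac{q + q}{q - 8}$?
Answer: $- \frac{302506}{11} \approx -27501.0$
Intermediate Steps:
$c{\left(q \right)} = \frac{2 q}{-8 + q}$
$V{\left(w \right)} = 2 w \left(\frac{14}{11} + w\right)$ ($V{\left(w \right)} = \left(w + 2 \left(-14\right) \frac{1}{-8 - 14}\right) \left(w + w\right) = \left(w + 2 \left(-14\right) \frac{1}{-22}\right) 2 w = \left(w + 2 \left(-14\right) \left(- \frac{1}{22}\right)\right) 2 w = \left(w + \frac{14}{11}\right) 2 w = \left(\frac{14}{11} + w\right) 2 w = 2 w \left(\frac{14}{11} + w\right)$)
$V{\left(6 \left(-13\right) \right)} - 39470 = \frac{2 \cdot 6 \left(-13\right) \left(14 + 11 \cdot 6 \left(-13\right)\right)}{11} - 39470 = \frac{2}{11} \left(-78\right) \left(14 + 11 \left(-78\right)\right) - 39470 = \frac{2}{11} \left(-78\right) \left(14 - 858\right) - 39470 = \frac{2}{11} \left(-78\right) \left(-844\right) - 39470 = \frac{131664}{11} - 39470 = - \frac{302506}{11}$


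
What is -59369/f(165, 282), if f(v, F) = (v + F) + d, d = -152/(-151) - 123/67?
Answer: -600636173/4513910 ≈ -133.06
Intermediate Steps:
d = -8389/10117 (d = -152*(-1/151) - 123*1/67 = 152/151 - 123/67 = -8389/10117 ≈ -0.82920)
f(v, F) = -8389/10117 + F + v (f(v, F) = (v + F) - 8389/10117 = (F + v) - 8389/10117 = -8389/10117 + F + v)
-59369/f(165, 282) = -59369/(-8389/10117 + 282 + 165) = -59369/4513910/10117 = -59369*10117/4513910 = -600636173/4513910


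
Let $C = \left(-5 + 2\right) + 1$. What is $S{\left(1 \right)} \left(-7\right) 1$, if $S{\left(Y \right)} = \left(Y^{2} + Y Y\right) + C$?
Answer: $0$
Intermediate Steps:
$C = -2$ ($C = -3 + 1 = -2$)
$S{\left(Y \right)} = -2 + 2 Y^{2}$ ($S{\left(Y \right)} = \left(Y^{2} + Y Y\right) - 2 = \left(Y^{2} + Y^{2}\right) - 2 = 2 Y^{2} - 2 = -2 + 2 Y^{2}$)
$S{\left(1 \right)} \left(-7\right) 1 = \left(-2 + 2 \cdot 1^{2}\right) \left(-7\right) 1 = \left(-2 + 2 \cdot 1\right) \left(-7\right) 1 = \left(-2 + 2\right) \left(-7\right) 1 = 0 \left(-7\right) 1 = 0 \cdot 1 = 0$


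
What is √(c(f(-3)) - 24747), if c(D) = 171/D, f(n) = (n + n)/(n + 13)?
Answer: 2*I*√6258 ≈ 158.22*I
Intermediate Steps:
f(n) = 2*n/(13 + n) (f(n) = (2*n)/(13 + n) = 2*n/(13 + n))
√(c(f(-3)) - 24747) = √(171/((2*(-3)/(13 - 3))) - 24747) = √(171/((2*(-3)/10)) - 24747) = √(171/((2*(-3)*(⅒))) - 24747) = √(171/(-⅗) - 24747) = √(171*(-5/3) - 24747) = √(-285 - 24747) = √(-25032) = 2*I*√6258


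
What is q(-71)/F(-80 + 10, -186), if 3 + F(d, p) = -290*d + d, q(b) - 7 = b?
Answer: -64/20227 ≈ -0.0031641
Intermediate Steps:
q(b) = 7 + b
F(d, p) = -3 - 289*d (F(d, p) = -3 + (-290*d + d) = -3 - 289*d)
q(-71)/F(-80 + 10, -186) = (7 - 71)/(-3 - 289*(-80 + 10)) = -64/(-3 - 289*(-70)) = -64/(-3 + 20230) = -64/20227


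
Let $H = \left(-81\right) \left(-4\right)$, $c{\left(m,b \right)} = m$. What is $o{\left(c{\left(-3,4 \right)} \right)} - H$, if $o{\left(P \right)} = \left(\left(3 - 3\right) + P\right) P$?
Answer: $-315$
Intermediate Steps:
$H = 324$
$o{\left(P \right)} = P^{2}$ ($o{\left(P \right)} = \left(\left(3 - 3\right) + P\right) P = \left(0 + P\right) P = P P = P^{2}$)
$o{\left(c{\left(-3,4 \right)} \right)} - H = \left(-3\right)^{2} - 324 = 9 - 324 = -315$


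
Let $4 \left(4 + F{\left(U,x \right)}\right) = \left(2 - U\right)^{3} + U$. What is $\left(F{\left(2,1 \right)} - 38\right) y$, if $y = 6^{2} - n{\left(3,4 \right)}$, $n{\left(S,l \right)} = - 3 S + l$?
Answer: $- \frac{3403}{2} \approx -1701.5$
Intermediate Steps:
$F{\left(U,x \right)} = -4 + \frac{U}{4} + \frac{\left(2 - U\right)^{3}}{4}$ ($F{\left(U,x \right)} = -4 + \frac{\left(2 - U\right)^{3} + U}{4} = -4 + \frac{U + \left(2 - U\right)^{3}}{4} = -4 + \left(\frac{U}{4} + \frac{\left(2 - U\right)^{3}}{4}\right) = -4 + \frac{U}{4} + \frac{\left(2 - U\right)^{3}}{4}$)
$n{\left(S,l \right)} = l - 3 S$
$y = 41$ ($y = 6^{2} - \left(4 - 9\right) = 36 - \left(4 - 9\right) = 36 - -5 = 36 + 5 = 41$)
$\left(F{\left(2,1 \right)} - 38\right) y = \left(\left(-4 - \frac{\left(-2 + 2\right)^{3}}{4} + \frac{1}{4} \cdot 2\right) - 38\right) 41 = \left(\left(-4 - \frac{0^{3}}{4} + \frac{1}{2}\right) - 38\right) 41 = \left(\left(-4 - 0 + \frac{1}{2}\right) - 38\right) 41 = \left(\left(-4 + 0 + \frac{1}{2}\right) - 38\right) 41 = \left(- \frac{7}{2} - 38\right) 41 = \left(- \frac{83}{2}\right) 41 = - \frac{3403}{2}$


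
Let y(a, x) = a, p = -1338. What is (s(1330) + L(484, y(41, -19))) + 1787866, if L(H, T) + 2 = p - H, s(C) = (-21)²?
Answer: 1786483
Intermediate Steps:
s(C) = 441
L(H, T) = -1340 - H (L(H, T) = -2 + (-1338 - H) = -1340 - H)
(s(1330) + L(484, y(41, -19))) + 1787866 = (441 + (-1340 - 1*484)) + 1787866 = (441 + (-1340 - 484)) + 1787866 = (441 - 1824) + 1787866 = -1383 + 1787866 = 1786483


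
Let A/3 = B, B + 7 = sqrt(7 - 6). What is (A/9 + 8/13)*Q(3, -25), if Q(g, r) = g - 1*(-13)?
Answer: -288/13 ≈ -22.154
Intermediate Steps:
B = -6 (B = -7 + sqrt(7 - 6) = -7 + sqrt(1) = -7 + 1 = -6)
A = -18 (A = 3*(-6) = -18)
Q(g, r) = 13 + g (Q(g, r) = g + 13 = 13 + g)
(A/9 + 8/13)*Q(3, -25) = (-18/9 + 8/13)*(13 + 3) = (-18*1/9 + 8*(1/13))*16 = (-2 + 8/13)*16 = -18/13*16 = -288/13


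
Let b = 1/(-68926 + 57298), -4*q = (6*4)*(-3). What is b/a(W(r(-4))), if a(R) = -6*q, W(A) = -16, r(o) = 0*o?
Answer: 1/1255824 ≈ 7.9629e-7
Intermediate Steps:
r(o) = 0
q = 18 (q = -6*4*(-3)/4 = -6*(-3) = -¼*(-72) = 18)
a(R) = -108 (a(R) = -6*18 = -108)
b = -1/11628 (b = 1/(-11628) = -1/11628 ≈ -8.5999e-5)
b/a(W(r(-4))) = -1/11628/(-108) = -1/11628*(-1/108) = 1/1255824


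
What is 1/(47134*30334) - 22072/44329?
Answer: -31557723506103/63379953210724 ≈ -0.49791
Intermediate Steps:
1/(47134*30334) - 22072/44329 = (1/47134)*(1/30334) - 22072*1/44329 = 1/1429762756 - 22072/44329 = -31557723506103/63379953210724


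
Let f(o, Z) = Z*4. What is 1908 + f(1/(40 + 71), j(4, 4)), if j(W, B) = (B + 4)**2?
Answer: 2164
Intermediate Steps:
j(W, B) = (4 + B)**2
f(o, Z) = 4*Z
1908 + f(1/(40 + 71), j(4, 4)) = 1908 + 4*(4 + 4)**2 = 1908 + 4*8**2 = 1908 + 4*64 = 1908 + 256 = 2164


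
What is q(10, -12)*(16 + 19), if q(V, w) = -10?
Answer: -350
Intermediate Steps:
q(10, -12)*(16 + 19) = -10*(16 + 19) = -10*35 = -350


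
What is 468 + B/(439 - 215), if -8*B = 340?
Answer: 209579/448 ≈ 467.81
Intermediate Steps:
B = -85/2 (B = -⅛*340 = -85/2 ≈ -42.500)
468 + B/(439 - 215) = 468 - 85/2/(439 - 215) = 468 - 85/2/224 = 468 + (1/224)*(-85/2) = 468 - 85/448 = 209579/448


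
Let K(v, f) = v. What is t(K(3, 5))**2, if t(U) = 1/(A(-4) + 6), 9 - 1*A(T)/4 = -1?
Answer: 1/2116 ≈ 0.00047259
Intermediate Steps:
A(T) = 40 (A(T) = 36 - 4*(-1) = 36 + 4 = 40)
t(U) = 1/46 (t(U) = 1/(40 + 6) = 1/46)
t(K(3, 5))**2 = (1/46)**2 = 1/2116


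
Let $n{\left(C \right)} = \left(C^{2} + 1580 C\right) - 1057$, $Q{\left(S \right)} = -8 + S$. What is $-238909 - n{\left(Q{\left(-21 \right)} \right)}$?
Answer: $-192873$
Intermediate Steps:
$n{\left(C \right)} = -1057 + C^{2} + 1580 C$
$-238909 - n{\left(Q{\left(-21 \right)} \right)} = -238909 - \left(-1057 + \left(-8 - 21\right)^{2} + 1580 \left(-8 - 21\right)\right) = -238909 - \left(-1057 + \left(-29\right)^{2} + 1580 \left(-29\right)\right) = -238909 - \left(-1057 + 841 - 45820\right) = -238909 - -46036 = -238909 + 46036 = -192873$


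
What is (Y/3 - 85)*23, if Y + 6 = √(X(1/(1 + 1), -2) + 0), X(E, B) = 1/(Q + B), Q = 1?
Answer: -2001 + 23*I/3 ≈ -2001.0 + 7.6667*I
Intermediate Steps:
X(E, B) = 1/(1 + B)
Y = -6 + I (Y = -6 + √(1/(1 - 2) + 0) = -6 + √(1/(-1) + 0) = -6 + √(-1 + 0) = -6 + √(-1) = -6 + I ≈ -6.0 + 1.0*I)
(Y/3 - 85)*23 = ((-6 + I)/3 - 85)*23 = ((-2 + I/3) - 85)*23 = (-87 + I/3)*23 = -2001 + 23*I/3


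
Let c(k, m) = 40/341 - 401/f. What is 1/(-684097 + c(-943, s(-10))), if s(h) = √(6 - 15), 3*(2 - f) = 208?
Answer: -68882/47121551251 ≈ -1.4618e-6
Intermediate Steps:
f = -202/3 (f = 2 - ⅓*208 = 2 - 208/3 = -202/3 ≈ -67.333)
s(h) = 3*I (s(h) = √(-9) = 3*I)
c(k, m) = 418303/68882 (c(k, m) = 40/341 - 401/(-202/3) = 40*(1/341) - 401*(-3/202) = 40/341 + 1203/202 = 418303/68882)
1/(-684097 + c(-943, s(-10))) = 1/(-684097 + 418303/68882) = 1/(-47121551251/68882) = -68882/47121551251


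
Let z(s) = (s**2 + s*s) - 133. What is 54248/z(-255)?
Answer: 54248/129917 ≈ 0.41756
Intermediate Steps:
z(s) = -133 + 2*s**2 (z(s) = (s**2 + s**2) - 133 = 2*s**2 - 133 = -133 + 2*s**2)
54248/z(-255) = 54248/(-133 + 2*(-255)**2) = 54248/(-133 + 2*65025) = 54248/(-133 + 130050) = 54248/129917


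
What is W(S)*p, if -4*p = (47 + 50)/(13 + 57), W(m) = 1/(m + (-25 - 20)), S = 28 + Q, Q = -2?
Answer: 97/5320 ≈ 0.018233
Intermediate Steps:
S = 26 (S = 28 - 2 = 26)
W(m) = 1/(-45 + m) (W(m) = 1/(m - 45) = 1/(-45 + m))
p = -97/280 (p = -(47 + 50)/(4*(13 + 57)) = -97/(4*70) = -¼*97/70 = -97/280 ≈ -0.34643)
W(S)*p = -97/280/(-45 + 26) = -97/280/(-19) = -1/19*(-97/280) = 97/5320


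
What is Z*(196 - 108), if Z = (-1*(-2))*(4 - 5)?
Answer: -176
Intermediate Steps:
Z = -2 (Z = 2*(-1) = -2)
Z*(196 - 108) = -2*(196 - 108) = -2*88 = -176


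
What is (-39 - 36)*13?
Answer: -975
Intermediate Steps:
(-39 - 36)*13 = -75*13 = -975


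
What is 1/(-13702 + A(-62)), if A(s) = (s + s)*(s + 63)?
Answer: -1/13826 ≈ -7.2327e-5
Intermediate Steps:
A(s) = 2*s*(63 + s) (A(s) = (2*s)*(63 + s) = 2*s*(63 + s))
1/(-13702 + A(-62)) = 1/(-13702 + 2*(-62)*(63 - 62)) = 1/(-13702 + 2*(-62)*1) = 1/(-13702 - 124) = 1/(-13826) = -1/13826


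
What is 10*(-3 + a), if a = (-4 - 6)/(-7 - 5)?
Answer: -65/3 ≈ -21.667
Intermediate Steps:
a = 5/6 (a = -10/(-12) = -10*(-1/12) = 5/6 ≈ 0.83333)
10*(-3 + a) = 10*(-3 + 5/6) = 10*(-13/6) = -65/3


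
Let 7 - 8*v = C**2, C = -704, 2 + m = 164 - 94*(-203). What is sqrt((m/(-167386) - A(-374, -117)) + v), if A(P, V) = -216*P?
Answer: I*sqrt(15996665490077474)/334772 ≈ 377.8*I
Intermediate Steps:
m = 19244 (m = -2 + (164 - 94*(-203)) = -2 + (164 + 19082) = -2 + 19246 = 19244)
v = -495609/8 (v = 7/8 - 1/8*(-704)**2 = 7/8 - 1/8*495616 = 7/8 - 61952 = -495609/8 ≈ -61951.)
sqrt((m/(-167386) - A(-374, -117)) + v) = sqrt((19244/(-167386) - (-216)*(-374)) - 495609/8) = sqrt((19244*(-1/167386) - 1*80784) - 495609/8) = sqrt((-9622/83693 - 80784) - 495609/8) = sqrt(-6761064934/83693 - 495609/8) = sqrt(-95567523509/669544) = I*sqrt(15996665490077474)/334772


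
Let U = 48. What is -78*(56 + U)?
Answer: -8112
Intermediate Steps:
-78*(56 + U) = -78*(56 + 48) = -78*104 = -8112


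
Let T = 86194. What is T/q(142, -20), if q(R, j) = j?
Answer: -43097/10 ≈ -4309.7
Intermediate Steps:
T/q(142, -20) = 86194/(-20) = 86194*(-1/20) = -43097/10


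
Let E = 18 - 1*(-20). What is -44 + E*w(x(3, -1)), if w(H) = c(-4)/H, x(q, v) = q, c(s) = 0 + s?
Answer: -284/3 ≈ -94.667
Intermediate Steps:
c(s) = s
w(H) = -4/H
E = 38 (E = 18 + 20 = 38)
-44 + E*w(x(3, -1)) = -44 + 38*(-4/3) = -44 - 152/3 = -284/3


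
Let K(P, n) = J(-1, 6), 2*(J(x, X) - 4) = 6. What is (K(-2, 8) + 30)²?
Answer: 1369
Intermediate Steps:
J(x, X) = 7 (J(x, X) = 4 + (½)*6 = 4 + 3 = 7)
K(P, n) = 7
(K(-2, 8) + 30)² = (7 + 30)² = 37² = 1369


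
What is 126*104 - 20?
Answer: 13084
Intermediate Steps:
126*104 - 20 = 13104 - 20 = 13084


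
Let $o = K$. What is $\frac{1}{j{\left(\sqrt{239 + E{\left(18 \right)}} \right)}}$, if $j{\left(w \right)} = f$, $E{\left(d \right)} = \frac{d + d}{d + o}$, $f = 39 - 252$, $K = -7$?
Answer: $- \frac{1}{213} \approx -0.0046948$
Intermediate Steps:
$o = -7$
$f = -213$ ($f = 39 - 252 = -213$)
$E{\left(d \right)} = \frac{2 d}{-7 + d}$ ($E{\left(d \right)} = \frac{d + d}{d - 7} = \frac{2 d}{-7 + d}$)
$j{\left(w \right)} = -213$
$\frac{1}{j{\left(\sqrt{239 + E{\left(18 \right)}} \right)}} = \frac{1}{-213} = - \frac{1}{213}$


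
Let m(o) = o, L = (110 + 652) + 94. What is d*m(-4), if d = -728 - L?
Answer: 6336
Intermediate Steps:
L = 856 (L = 762 + 94 = 856)
d = -1584 (d = -728 - 1*856 = -728 - 856 = -1584)
d*m(-4) = -1584*(-4) = 6336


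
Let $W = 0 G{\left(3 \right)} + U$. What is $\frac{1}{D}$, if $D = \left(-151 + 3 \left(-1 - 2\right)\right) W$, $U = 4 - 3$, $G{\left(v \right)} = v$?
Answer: $- \frac{1}{160} \approx -0.00625$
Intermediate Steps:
$U = 1$
$W = 1$ ($W = 0 \cdot 3 + 1 = 0 + 1 = 1$)
$D = -160$ ($D = \left(-151 + 3 \left(-1 - 2\right)\right) 1 = \left(-151 + 3 \left(-3\right)\right) 1 = \left(-151 - 9\right) 1 = \left(-160\right) 1 = -160$)
$\frac{1}{D} = \frac{1}{-160} = - \frac{1}{160}$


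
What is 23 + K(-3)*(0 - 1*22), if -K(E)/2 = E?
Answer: -109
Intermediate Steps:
K(E) = -2*E
23 + K(-3)*(0 - 1*22) = 23 + (-2*(-3))*(0 - 1*22) = 23 + 6*(0 - 22) = 23 + 6*(-22) = 23 - 132 = -109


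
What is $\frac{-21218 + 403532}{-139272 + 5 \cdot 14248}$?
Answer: $- \frac{191157}{34016} \approx -5.6196$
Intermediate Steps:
$\frac{-21218 + 403532}{-139272 + 5 \cdot 14248} = \frac{382314}{-139272 + 71240} = \frac{382314}{-68032} = 382314 \left(- \frac{1}{68032}\right) = - \frac{191157}{34016}$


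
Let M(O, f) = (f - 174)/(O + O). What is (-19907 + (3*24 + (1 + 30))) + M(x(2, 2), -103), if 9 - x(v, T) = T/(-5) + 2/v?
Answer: -1664921/84 ≈ -19821.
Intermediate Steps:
x(v, T) = 9 - 2/v + T/5 (x(v, T) = 9 - (T/(-5) + 2/v) = 9 - (T*(-⅕) + 2/v) = 9 - (-T/5 + 2/v) = 9 - (2/v - T/5) = 9 + (-2/v + T/5) = 9 - 2/v + T/5)
M(O, f) = (-174 + f)/(2*O) (M(O, f) = (-174 + f)/((2*O)) = (-174 + f)*(1/(2*O)) = (-174 + f)/(2*O))
(-19907 + (3*24 + (1 + 30))) + M(x(2, 2), -103) = (-19907 + (3*24 + (1 + 30))) + (-174 - 103)/(2*(9 - 2/2 + (⅕)*2)) = (-19907 + (72 + 31)) + (½)*(-277)/(9 - 2*½ + ⅖) = (-19907 + 103) + (½)*(-277)/(9 - 1 + ⅖) = -19804 + (½)*(-277)/(42/5) = -19804 + (½)*(5/42)*(-277) = -19804 - 1385/84 = -1664921/84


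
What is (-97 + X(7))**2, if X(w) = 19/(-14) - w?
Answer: 2175625/196 ≈ 11100.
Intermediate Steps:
X(w) = -19/14 - w (X(w) = 19*(-1/14) - w = -19/14 - w)
(-97 + X(7))**2 = (-97 + (-19/14 - 1*7))**2 = (-97 + (-19/14 - 7))**2 = (-97 - 117/14)**2 = (-1475/14)**2 = 2175625/196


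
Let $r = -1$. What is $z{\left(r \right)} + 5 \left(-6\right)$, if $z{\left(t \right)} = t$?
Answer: $-31$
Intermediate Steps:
$z{\left(r \right)} + 5 \left(-6\right) = -1 + 5 \left(-6\right) = -1 - 30 = -31$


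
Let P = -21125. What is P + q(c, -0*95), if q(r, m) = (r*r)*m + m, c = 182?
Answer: -21125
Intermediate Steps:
q(r, m) = m + m*r**2 (q(r, m) = r**2*m + m = m*r**2 + m = m + m*r**2)
P + q(c, -0*95) = -21125 + (-0*95)*(1 + 182**2) = -21125 + (-1*0)*(1 + 33124) = -21125 + 0*33125 = -21125 + 0 = -21125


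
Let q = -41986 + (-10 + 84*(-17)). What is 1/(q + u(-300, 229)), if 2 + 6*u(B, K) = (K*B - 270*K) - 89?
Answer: -6/391165 ≈ -1.5339e-5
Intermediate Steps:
q = -43424 (q = -41986 + (-10 - 1428) = -41986 - 1438 = -43424)
u(B, K) = -91/6 - 45*K + B*K/6 (u(B, K) = -1/3 + ((K*B - 270*K) - 89)/6 = -1/3 + ((B*K - 270*K) - 89)/6 = -1/3 + ((-270*K + B*K) - 89)/6 = -1/3 + (-89 - 270*K + B*K)/6 = -1/3 + (-89/6 - 45*K + B*K/6) = -91/6 - 45*K + B*K/6)
1/(q + u(-300, 229)) = 1/(-43424 + (-91/6 - 45*229 + (1/6)*(-300)*229)) = 1/(-43424 + (-91/6 - 10305 - 11450)) = 1/(-43424 - 130621/6) = 1/(-391165/6) = -6/391165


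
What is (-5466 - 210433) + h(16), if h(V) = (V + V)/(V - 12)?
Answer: -215891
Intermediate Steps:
h(V) = 2*V/(-12 + V) (h(V) = (2*V)/(-12 + V) = 2*V/(-12 + V))
(-5466 - 210433) + h(16) = (-5466 - 210433) + 2*16/(-12 + 16) = -215899 + 2*16/4 = -215899 + 2*16*(¼) = -215899 + 8 = -215891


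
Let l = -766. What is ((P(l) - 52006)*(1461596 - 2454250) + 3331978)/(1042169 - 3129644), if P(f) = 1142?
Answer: -3884129618/160575 ≈ -24189.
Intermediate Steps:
((P(l) - 52006)*(1461596 - 2454250) + 3331978)/(1042169 - 3129644) = ((1142 - 52006)*(1461596 - 2454250) + 3331978)/(1042169 - 3129644) = (-50864*(-992654) + 3331978)/(-2087475) = (50490353056 + 3331978)*(-1/2087475) = 50493685034*(-1/2087475) = -3884129618/160575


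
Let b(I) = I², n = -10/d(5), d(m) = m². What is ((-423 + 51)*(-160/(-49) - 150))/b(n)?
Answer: 16716750/49 ≈ 3.4116e+5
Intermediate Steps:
n = -⅖ (n = -10/(5²) = -10/25 = -10*1/25 = -⅖ ≈ -0.40000)
((-423 + 51)*(-160/(-49) - 150))/b(n) = ((-423 + 51)*(-160/(-49) - 150))/((-⅖)²) = (-372*(-160*(-1/49) - 150))/(4/25) = -372*(160/49 - 150)*(25/4) = -372*(-7190/49)*(25/4) = (2674680/49)*(25/4) = 16716750/49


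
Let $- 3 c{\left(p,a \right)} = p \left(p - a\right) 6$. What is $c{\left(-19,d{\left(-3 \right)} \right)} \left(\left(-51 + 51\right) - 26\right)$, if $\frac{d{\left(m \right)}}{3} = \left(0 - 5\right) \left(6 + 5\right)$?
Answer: $-144248$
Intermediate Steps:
$d{\left(m \right)} = -165$ ($d{\left(m \right)} = 3 \left(0 - 5\right) \left(6 + 5\right) = 3 \left(\left(-5\right) 11\right) = 3 \left(-55\right) = -165$)
$c{\left(p,a \right)} = - 2 p \left(p - a\right)$ ($c{\left(p,a \right)} = - \frac{p \left(p - a\right) 6}{3} = - \frac{6 p \left(p - a\right)}{3} = - 2 p \left(p - a\right)$)
$c{\left(-19,d{\left(-3 \right)} \right)} \left(\left(-51 + 51\right) - 26\right) = 2 \left(-19\right) \left(-165 - -19\right) \left(\left(-51 + 51\right) - 26\right) = 2 \left(-19\right) \left(-165 + 19\right) \left(0 - 26\right) = 2 \left(-19\right) \left(-146\right) \left(-26\right) = 5548 \left(-26\right) = -144248$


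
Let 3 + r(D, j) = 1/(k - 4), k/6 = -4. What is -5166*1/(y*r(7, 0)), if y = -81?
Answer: -16072/765 ≈ -21.009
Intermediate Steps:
k = -24 (k = 6*(-4) = -24)
r(D, j) = -85/28 (r(D, j) = -3 + 1/(-24 - 4) = -3 + 1/(-28) = -3 - 1/28 = -85/28)
-5166*1/(y*r(7, 0)) = -5166/((-81*(-85/28))) = -5166/6885/28 = -5166*28/6885 = -16072/765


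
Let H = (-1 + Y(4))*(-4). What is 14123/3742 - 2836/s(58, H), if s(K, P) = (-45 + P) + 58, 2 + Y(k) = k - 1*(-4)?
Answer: 10711173/26194 ≈ 408.92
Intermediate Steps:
Y(k) = 2 + k (Y(k) = -2 + (k - 1*(-4)) = -2 + (k + 4) = -2 + (4 + k) = 2 + k)
H = -20 (H = (-1 + (2 + 4))*(-4) = (-1 + 6)*(-4) = 5*(-4) = -20)
s(K, P) = 13 + P
14123/3742 - 2836/s(58, H) = 14123/3742 - 2836/(13 - 20) = 14123*(1/3742) - 2836/(-7) = 14123/3742 - 2836*(-1/7) = 14123/3742 + 2836/7 = 10711173/26194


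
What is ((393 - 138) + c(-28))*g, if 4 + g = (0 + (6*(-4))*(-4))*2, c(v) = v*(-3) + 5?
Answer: 64672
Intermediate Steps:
c(v) = 5 - 3*v (c(v) = -3*v + 5 = 5 - 3*v)
g = 188 (g = -4 + (0 + (6*(-4))*(-4))*2 = -4 + (0 - 24*(-4))*2 = -4 + (0 + 96)*2 = -4 + 96*2 = -4 + 192 = 188)
((393 - 138) + c(-28))*g = ((393 - 138) + (5 - 3*(-28)))*188 = (255 + (5 + 84))*188 = (255 + 89)*188 = 344*188 = 64672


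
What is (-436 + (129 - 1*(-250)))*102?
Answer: -5814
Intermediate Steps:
(-436 + (129 - 1*(-250)))*102 = (-436 + (129 + 250))*102 = (-436 + 379)*102 = -57*102 = -5814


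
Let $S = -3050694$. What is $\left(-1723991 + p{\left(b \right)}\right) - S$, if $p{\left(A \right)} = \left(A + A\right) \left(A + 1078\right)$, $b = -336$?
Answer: $828079$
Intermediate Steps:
$p{\left(A \right)} = 2 A \left(1078 + A\right)$
$\left(-1723991 + p{\left(b \right)}\right) - S = \left(-1723991 + 2 \left(-336\right) \left(1078 - 336\right)\right) - -3050694 = \left(-1723991 + 2 \left(-336\right) 742\right) + 3050694 = \left(-1723991 - 498624\right) + 3050694 = -2222615 + 3050694 = 828079$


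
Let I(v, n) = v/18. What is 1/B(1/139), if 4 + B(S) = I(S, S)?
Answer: -2502/10007 ≈ -0.25002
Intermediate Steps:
I(v, n) = v/18 (I(v, n) = v*(1/18) = v/18)
B(S) = -4 + S/18
1/B(1/139) = 1/(-4 + (1/18)/139) = 1/(-4 + (1/18)*(1/139)) = 1/(-4 + 1/2502) = 1/(-10007/2502) = -2502/10007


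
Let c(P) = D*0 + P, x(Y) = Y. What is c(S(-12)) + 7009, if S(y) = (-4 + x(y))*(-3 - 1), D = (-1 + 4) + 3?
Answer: 7073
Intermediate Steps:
D = 6 (D = 3 + 3 = 6)
S(y) = 16 - 4*y (S(y) = (-4 + y)*(-3 - 1) = (-4 + y)*(-4) = 16 - 4*y)
c(P) = P (c(P) = 6*0 + P = 0 + P = P)
c(S(-12)) + 7009 = (16 - 4*(-12)) + 7009 = (16 + 48) + 7009 = 64 + 7009 = 7073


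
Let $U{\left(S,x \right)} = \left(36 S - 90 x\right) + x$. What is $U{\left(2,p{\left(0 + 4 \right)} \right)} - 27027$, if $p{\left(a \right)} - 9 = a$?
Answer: $-28112$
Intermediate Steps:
$p{\left(a \right)} = 9 + a$
$U{\left(S,x \right)} = - 89 x + 36 S$ ($U{\left(S,x \right)} = \left(- 90 x + 36 S\right) + x = - 89 x + 36 S$)
$U{\left(2,p{\left(0 + 4 \right)} \right)} - 27027 = \left(- 89 \left(9 + \left(0 + 4\right)\right) + 36 \cdot 2\right) - 27027 = \left(- 89 \left(9 + 4\right) + 72\right) - 27027 = \left(\left(-89\right) 13 + 72\right) - 27027 = \left(-1157 + 72\right) - 27027 = -1085 - 27027 = -28112$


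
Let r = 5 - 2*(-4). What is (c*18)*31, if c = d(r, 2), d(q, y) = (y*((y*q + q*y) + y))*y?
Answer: 120528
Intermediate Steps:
r = 13 (r = 5 + 8 = 13)
d(q, y) = y²*(y + 2*q*y) (d(q, y) = (y*((q*y + q*y) + y))*y = (y*(2*q*y + y))*y = (y*(y + 2*q*y))*y = y²*(y + 2*q*y))
c = 216 (c = 2³*(1 + 2*13) = 8*(1 + 26) = 8*27 = 216)
(c*18)*31 = (216*18)*31 = 3888*31 = 120528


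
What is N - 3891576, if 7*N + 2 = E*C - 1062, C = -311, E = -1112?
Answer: -26896264/7 ≈ -3.8423e+6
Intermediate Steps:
N = 344768/7 (N = -2/7 + (-1112*(-311) - 1062)/7 = -2/7 + (345832 - 1062)/7 = -2/7 + (1/7)*344770 = -2/7 + 344770/7 = 344768/7 ≈ 49253.)
N - 3891576 = 344768/7 - 3891576 = -26896264/7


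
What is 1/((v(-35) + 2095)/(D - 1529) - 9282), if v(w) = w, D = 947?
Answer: -291/2702092 ≈ -0.00010769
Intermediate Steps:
1/((v(-35) + 2095)/(D - 1529) - 9282) = 1/((-35 + 2095)/(947 - 1529) - 9282) = 1/(2060/(-582) - 9282) = 1/(2060*(-1/582) - 9282) = 1/(-1030/291 - 9282) = 1/(-2702092/291) = -291/2702092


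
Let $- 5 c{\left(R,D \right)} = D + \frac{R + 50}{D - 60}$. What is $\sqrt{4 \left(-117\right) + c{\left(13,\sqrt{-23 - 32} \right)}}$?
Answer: $\frac{2 \sqrt{10} \sqrt{\frac{17549 - 285 i \sqrt{55}}{-60 + i \sqrt{55}}}}{5} \approx 0.033698 - 21.629 i$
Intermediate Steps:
$c{\left(R,D \right)} = - \frac{D}{5} - \frac{50 + R}{5 \left(-60 + D\right)}$ ($c{\left(R,D \right)} = - \frac{D + \frac{R + 50}{D - 60}}{5} = - \frac{D + \frac{50 + R}{-60 + D}}{5} = - \frac{D}{5} - \frac{50 + R}{5 \left(-60 + D\right)}$)
$\sqrt{4 \left(-117\right) + c{\left(13,\sqrt{-23 - 32} \right)}} = \sqrt{4 \left(-117\right) + \frac{-50 - 13 - \left(\sqrt{-23 - 32}\right)^{2} + 60 \sqrt{-23 - 32}}{5 \left(-60 + \sqrt{-23 - 32}\right)}} = \sqrt{-468 + \frac{-50 - 13 - \left(\sqrt{-55}\right)^{2} + 60 \sqrt{-55}}{5 \left(-60 + \sqrt{-55}\right)}} = \sqrt{-468 + \frac{-50 - 13 - \left(i \sqrt{55}\right)^{2} + 60 i \sqrt{55}}{5 \left(-60 + i \sqrt{55}\right)}} = \sqrt{-468 + \frac{-50 - 13 - -55 + 60 i \sqrt{55}}{5 \left(-60 + i \sqrt{55}\right)}} = \sqrt{-468 + \frac{-50 - 13 + 55 + 60 i \sqrt{55}}{5 \left(-60 + i \sqrt{55}\right)}} = \sqrt{-468 + \frac{-8 + 60 i \sqrt{55}}{5 \left(-60 + i \sqrt{55}\right)}}$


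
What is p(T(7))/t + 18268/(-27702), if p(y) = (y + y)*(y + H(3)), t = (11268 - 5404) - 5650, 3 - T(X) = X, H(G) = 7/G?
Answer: -884998/1482057 ≈ -0.59714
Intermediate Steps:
T(X) = 3 - X
t = 214 (t = 5864 - 5650 = 214)
p(y) = 2*y*(7/3 + y) (p(y) = (y + y)*(y + 7/3) = (2*y)*(y + 7*(1/3)) = (2*y)*(y + 7/3) = (2*y)*(7/3 + y) = 2*y*(7/3 + y))
p(T(7))/t + 18268/(-27702) = (2*(3 - 1*7)*(7 + 3*(3 - 1*7))/3)/214 + 18268/(-27702) = (2*(3 - 7)*(7 + 3*(3 - 7))/3)*(1/214) + 18268*(-1/27702) = ((2/3)*(-4)*(7 + 3*(-4)))*(1/214) - 9134/13851 = ((2/3)*(-4)*(7 - 12))*(1/214) - 9134/13851 = ((2/3)*(-4)*(-5))*(1/214) - 9134/13851 = (40/3)*(1/214) - 9134/13851 = 20/321 - 9134/13851 = -884998/1482057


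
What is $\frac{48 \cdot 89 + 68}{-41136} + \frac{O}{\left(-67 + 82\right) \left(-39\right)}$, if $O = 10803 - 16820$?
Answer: $\frac{20414701}{2005380} \approx 10.18$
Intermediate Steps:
$O = -6017$ ($O = 10803 - 16820 = -6017$)
$\frac{48 \cdot 89 + 68}{-41136} + \frac{O}{\left(-67 + 82\right) \left(-39\right)} = \frac{48 \cdot 89 + 68}{-41136} - \frac{6017}{\left(-67 + 82\right) \left(-39\right)} = \left(4272 + 68\right) \left(- \frac{1}{41136}\right) - \frac{6017}{15 \left(-39\right)} = 4340 \left(- \frac{1}{41136}\right) - \frac{6017}{-585} = - \frac{1085}{10284} - - \frac{6017}{585} = - \frac{1085}{10284} + \frac{6017}{585} = \frac{20414701}{2005380}$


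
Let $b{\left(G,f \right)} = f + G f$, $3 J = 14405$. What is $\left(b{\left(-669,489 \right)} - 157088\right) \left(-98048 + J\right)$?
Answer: $\frac{135320943860}{3} \approx 4.5107 \cdot 10^{10}$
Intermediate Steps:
$J = \frac{14405}{3}$ ($J = \frac{1}{3} \cdot 14405 = \frac{14405}{3} \approx 4801.7$)
$\left(b{\left(-669,489 \right)} - 157088\right) \left(-98048 + J\right) = \left(489 \left(1 - 669\right) - 157088\right) \left(-98048 + \frac{14405}{3}\right) = \left(489 \left(-668\right) - 157088\right) \left(- \frac{279739}{3}\right) = \left(-326652 - 157088\right) \left(- \frac{279739}{3}\right) = \left(-483740\right) \left(- \frac{279739}{3}\right) = \frac{135320943860}{3}$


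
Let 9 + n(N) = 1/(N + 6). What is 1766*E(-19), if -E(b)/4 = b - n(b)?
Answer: 911256/13 ≈ 70097.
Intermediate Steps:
n(N) = -9 + 1/(6 + N) (n(N) = -9 + 1/(N + 6) = -9 + 1/(6 + N))
E(b) = -4*b + 4*(-53 - 9*b)/(6 + b) (E(b) = -4*(b - (-53 - 9*b)/(6 + b)) = -4*b + 4*(-53 - 9*b)/(6 + b))
1766*E(-19) = 1766*(4*(-53 - 1*(-19)² - 15*(-19))/(6 - 19)) = 1766*(4*(-53 - 1*361 + 285)/(-13)) = 1766*(4*(-1/13)*(-53 - 361 + 285)) = 1766*(4*(-1/13)*(-129)) = 1766*(516/13) = 911256/13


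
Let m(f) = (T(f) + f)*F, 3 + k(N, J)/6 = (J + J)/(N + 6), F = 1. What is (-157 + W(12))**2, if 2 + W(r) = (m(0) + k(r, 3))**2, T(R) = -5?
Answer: 79524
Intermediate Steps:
k(N, J) = -18 + 12*J/(6 + N) (k(N, J) = -18 + 6*((J + J)/(N + 6)) = -18 + 6*((2*J)/(6 + N)) = -18 + 6*(2*J/(6 + N)) = -18 + 12*J/(6 + N))
m(f) = -5 + f (m(f) = (-5 + f)*1 = -5 + f)
W(r) = -2 + (-5 + 6*(-12 - 3*r)/(6 + r))**2 (W(r) = -2 + ((-5 + 0) + 6*(-18 - 3*r + 2*3)/(6 + r))**2 = -2 + (-5 + 6*(-18 - 3*r + 6)/(6 + r))**2 = -2 + (-5 + 6*(-12 - 3*r)/(6 + r))**2)
(-157 + W(12))**2 = (-157 + (-2 + (102 + 23*12)**2/(6 + 12)**2))**2 = (-157 + (-2 + (102 + 276)**2/18**2))**2 = (-157 + (-2 + (1/324)*378**2))**2 = (-157 + (-2 + (1/324)*142884))**2 = (-157 + (-2 + 441))**2 = (-157 + 439)**2 = 282**2 = 79524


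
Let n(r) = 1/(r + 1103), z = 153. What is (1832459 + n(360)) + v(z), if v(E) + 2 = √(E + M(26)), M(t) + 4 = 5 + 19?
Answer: 2680884592/1463 + √173 ≈ 1.8325e+6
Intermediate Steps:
M(t) = 20 (M(t) = -4 + (5 + 19) = -4 + 24 = 20)
v(E) = -2 + √(20 + E) (v(E) = -2 + √(E + 20) = -2 + √(20 + E))
n(r) = 1/(1103 + r)
(1832459 + n(360)) + v(z) = (1832459 + 1/(1103 + 360)) + (-2 + √(20 + 153)) = (1832459 + 1/1463) + (-2 + √173) = 2680887518/1463 + (-2 + √173) = 2680884592/1463 + √173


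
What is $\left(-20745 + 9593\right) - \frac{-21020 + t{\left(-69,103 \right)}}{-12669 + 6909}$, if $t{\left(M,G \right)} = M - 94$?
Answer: $- \frac{21418901}{1920} \approx -11156.0$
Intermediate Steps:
$t{\left(M,G \right)} = -94 + M$
$\left(-20745 + 9593\right) - \frac{-21020 + t{\left(-69,103 \right)}}{-12669 + 6909} = \left(-20745 + 9593\right) - \frac{-21020 - 163}{-12669 + 6909} = -11152 - \frac{-21020 - 163}{-5760} = -11152 - \left(-21183\right) \left(- \frac{1}{5760}\right) = -11152 - \frac{7061}{1920} = - \frac{21418901}{1920}$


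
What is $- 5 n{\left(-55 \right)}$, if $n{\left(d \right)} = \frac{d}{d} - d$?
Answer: $-280$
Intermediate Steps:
$n{\left(d \right)} = 1 - d$
$- 5 n{\left(-55 \right)} = - 5 \left(1 - -55\right) = - 5 \left(1 + 55\right) = \left(-5\right) 56 = -280$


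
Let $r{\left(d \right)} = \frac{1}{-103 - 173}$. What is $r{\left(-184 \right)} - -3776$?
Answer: $\frac{1042175}{276} \approx 3776.0$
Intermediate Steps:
$r{\left(d \right)} = - \frac{1}{276}$ ($r{\left(d \right)} = \frac{1}{-276} = - \frac{1}{276}$)
$r{\left(-184 \right)} - -3776 = - \frac{1}{276} - -3776 = - \frac{1}{276} + 3776 = \frac{1042175}{276}$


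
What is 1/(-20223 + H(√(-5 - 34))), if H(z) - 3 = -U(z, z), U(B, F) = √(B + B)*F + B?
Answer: I/(√39 - 20220*I + √2*39^(¾)*√I) ≈ -4.9494e-5 + 5.3528e-8*I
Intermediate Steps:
U(B, F) = B + F*√2*√B (U(B, F) = √(2*B)*F + B = (√2*√B)*F + B = F*√2*√B + B = B + F*√2*√B)
H(z) = 3 - z - √2*z^(3/2) (H(z) = 3 - (z + z*√2*√z) = 3 - (z + √2*z^(3/2)) = 3 + (-z - √2*z^(3/2)) = 3 - z - √2*z^(3/2))
1/(-20223 + H(√(-5 - 34))) = 1/(-20223 + (3 - √(-5 - 34) - √2*(√(-5 - 34))^(3/2))) = 1/(-20223 + (3 - √(-39) - √2*(√(-39))^(3/2))) = 1/(-20223 + (3 - I*√39 - √2*(I*√39)^(3/2))) = 1/(-20223 + (3 - I*√39 - √2*39^(¾)*I^(3/2))) = 1/(-20220 - I*√39 - √2*39^(¾)*I^(3/2))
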